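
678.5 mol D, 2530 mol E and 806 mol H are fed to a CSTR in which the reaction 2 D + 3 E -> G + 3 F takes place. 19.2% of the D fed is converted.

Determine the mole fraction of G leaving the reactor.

D reacted = 0.192 × 678.5 = 130.3 mol; ν_D = −2, so ξ = 130.3/2 = 65.14 mol.
Outlet amounts (n = n₀ + ν ξ):
  D: 678.5 − 2(65.14) = 548.2
  E: 2530 − 3(65.14) = 2335
  G: 0 + 1(65.14) = 65.14
  F: 0 + 3(65.14) = 195.4
  H: 806 (inert)
Total out = 3949 mol; y_G = 65.14 / 3949 = 0.01649.

0.0165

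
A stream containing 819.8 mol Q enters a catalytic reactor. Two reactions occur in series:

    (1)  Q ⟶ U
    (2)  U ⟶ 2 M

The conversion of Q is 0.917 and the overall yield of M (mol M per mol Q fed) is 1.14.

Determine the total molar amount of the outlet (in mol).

1290 mol

Conversion of Q: Q consumed = 1ξ₁ = 0.917 × 819.8 → ξ₁ = 751.8 mol.
Yield of M: 2ξ₂ / 819.8 = 1.14 → ξ₂ = 467.3 mol.
Outlet amounts (n = n₀ + Σ ν·ξ):
  Q: 819.8 − 1(751.8) = 68.04
  U: 0 + 1(751.8) − 1(467.3) = 284.5
  M: 0 + 2(467.3) = 934.6
Total out = 68.04 + 284.5 + 934.6 = 1287 mol.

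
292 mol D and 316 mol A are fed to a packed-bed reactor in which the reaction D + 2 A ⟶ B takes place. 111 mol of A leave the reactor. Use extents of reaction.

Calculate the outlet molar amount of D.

For A: n = n₀ − 2ξ → 111 = 316 − 2ξ, giving ξ = 102.5 mol.
Outlet amounts (n = n₀ + ν ξ):
  D: 292 − 1(102.5) = 189.5
  A: 316 − 2(102.5) = 111
  B: 0 + 1(102.5) = 102.5

190 mol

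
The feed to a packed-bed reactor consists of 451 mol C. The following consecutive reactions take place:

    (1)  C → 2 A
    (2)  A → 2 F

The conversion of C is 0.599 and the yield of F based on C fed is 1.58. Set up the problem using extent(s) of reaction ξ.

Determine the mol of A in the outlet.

Conversion of C: C consumed = 1ξ₁ = 0.599 × 451 → ξ₁ = 270.1 mol.
Yield of F: 2ξ₂ / 451 = 1.58 → ξ₂ = 356.3 mol.
Outlet amounts (n = n₀ + Σ ν·ξ):
  C: 451 − 1(270.1) = 180.9
  A: 0 + 2(270.1) − 1(356.3) = 184
  F: 0 + 2(356.3) = 712.6

184 mol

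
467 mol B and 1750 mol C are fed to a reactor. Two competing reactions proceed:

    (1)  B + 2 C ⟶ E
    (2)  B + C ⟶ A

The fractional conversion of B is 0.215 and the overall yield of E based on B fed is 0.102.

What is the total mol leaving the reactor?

Yield of E: 1ξ₁ / 467 = 0.102 → ξ₁ = 47.63 mol.
Conversion of B: 1ξ₁ + 1ξ₂ = 0.215 × 467 = 100.4 → ξ₂ = 52.77 mol.
Outlet amounts (n = n₀ + Σ ν·ξ):
  B: 467 − 1(47.63) − 1(52.77) = 366.6
  C: 1750 − 2(47.63) − 1(52.77) = 1602
  E: 0 + 1(47.63) = 47.63
  A: 0 + 1(52.77) = 52.77
Total out = 366.6 + 1602 + 47.63 + 52.77 = 2069 mol.

2070 mol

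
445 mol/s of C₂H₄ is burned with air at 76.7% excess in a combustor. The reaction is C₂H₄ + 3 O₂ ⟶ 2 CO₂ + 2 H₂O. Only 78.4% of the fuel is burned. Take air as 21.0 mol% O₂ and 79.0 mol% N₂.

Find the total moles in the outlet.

Stoichiometric O₂ = 3 × 445 = 1335 mol/s; O₂ fed = 1335 × 1.767 = 2359 mol/s.
N₂ fed = 2359 × 79/21 = 8874 mol/s.
Fuel reacted = 0.784 × 445 → ξ = 348.9 mol/s.
Outlet (n = n₀ + ν ξ):
  C₂H₄: 445 − 1(348.9) = 96.12
  O₂: 2359 − 3(348.9) = 1312
  N₂: 8874 (inert)
  CO₂: 0 + 2(348.9) = 697.8
  H₂O: 0 + 2(348.9) = 697.8
Total out = 96.12 + 1312 + 8874 + 697.8 + 697.8 = 11680 mol/s.

11700 mol/s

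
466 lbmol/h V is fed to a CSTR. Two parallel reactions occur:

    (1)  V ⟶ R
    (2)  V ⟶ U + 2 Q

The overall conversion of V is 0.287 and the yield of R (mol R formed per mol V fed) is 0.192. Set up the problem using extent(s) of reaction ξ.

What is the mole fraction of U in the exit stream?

0.0798

Yield of R: 1ξ₁ / 466 = 0.192 → ξ₁ = 89.47 lbmol/h.
Conversion of V: 1ξ₁ + 1ξ₂ = 0.287 × 466 = 133.7 → ξ₂ = 44.27 lbmol/h.
Outlet amounts (n = n₀ + Σ ν·ξ):
  V: 466 − 1(89.47) − 1(44.27) = 332.3
  R: 0 + 1(89.47) = 89.47
  U: 0 + 1(44.27) = 44.27
  Q: 0 + 2(44.27) = 88.54
Total out = 554.5 lbmol/h; y_U = 44.27 / 554.5 = 0.07983.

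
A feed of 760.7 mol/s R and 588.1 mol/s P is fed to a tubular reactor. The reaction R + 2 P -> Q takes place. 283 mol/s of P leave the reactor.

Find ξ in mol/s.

ξ = 153 mol/s

For P: n = n₀ − 2ξ → 283 = 588.1 − 2ξ, giving ξ = 152.6 mol/s.
Outlet amounts (n = n₀ + ν ξ):
  R: 760.7 − 1(152.6) = 608.2
  P: 588.1 − 2(152.6) = 283
  Q: 0 + 1(152.6) = 152.6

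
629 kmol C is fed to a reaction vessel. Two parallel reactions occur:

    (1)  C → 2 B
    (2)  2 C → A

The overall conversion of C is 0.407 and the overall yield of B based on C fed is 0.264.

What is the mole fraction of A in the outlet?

0.138

Yield of B: 2ξ₁ / 629 = 0.264 → ξ₁ = 83.03 kmol.
Conversion of C: 1ξ₁ + 2ξ₂ = 0.407 × 629 = 256 → ξ₂ = 86.49 kmol.
Outlet amounts (n = n₀ + Σ ν·ξ):
  C: 629 − 1(83.03) − 2(86.49) = 373
  B: 0 + 2(83.03) = 166.1
  A: 0 + 1(86.49) = 86.49
Total out = 625.5 kmol; y_A = 86.49 / 625.5 = 0.1383.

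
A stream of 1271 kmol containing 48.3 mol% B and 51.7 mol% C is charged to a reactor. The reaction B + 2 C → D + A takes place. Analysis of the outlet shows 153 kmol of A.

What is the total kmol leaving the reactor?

1120 kmol

For A: n = n₀ + 1ξ → 153 = 0 + 1ξ, giving ξ = 153 kmol.
Outlet amounts (n = n₀ + ν ξ):
  B: 613.9 − 1(153) = 460.9
  C: 657.1 − 2(153) = 351.1
  D: 0 + 1(153) = 153
  A: 0 + 1(153) = 153
Total out = 460.9 + 351.1 + 153 + 153 = 1118 kmol.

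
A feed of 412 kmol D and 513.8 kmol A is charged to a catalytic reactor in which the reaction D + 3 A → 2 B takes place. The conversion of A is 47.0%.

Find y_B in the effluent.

A reacted = 0.47 × 513.8 = 241.5 kmol; ν_A = −3, so ξ = 241.5/3 = 80.5 kmol.
Outlet amounts (n = n₀ + ν ξ):
  D: 412 − 1(80.5) = 331.5
  A: 513.8 − 3(80.5) = 272.3
  B: 0 + 2(80.5) = 161
Total out = 764.8 kmol; y_B = 161 / 764.8 = 0.2105.

0.21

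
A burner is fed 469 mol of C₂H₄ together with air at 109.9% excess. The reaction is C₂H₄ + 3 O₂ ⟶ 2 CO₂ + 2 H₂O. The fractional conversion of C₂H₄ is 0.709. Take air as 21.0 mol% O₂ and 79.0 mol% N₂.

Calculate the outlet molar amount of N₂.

Stoichiometric O₂ = 3 × 469 = 1407 mol; O₂ fed = 1407 × 2.099 = 2953 mol.
N₂ fed = 2953 × 79/21 = 11110 mol.
Fuel reacted = 0.709 × 469 → ξ = 332.5 mol.
Outlet (n = n₀ + ν ξ):
  C₂H₄: 469 − 1(332.5) = 136.5
  O₂: 2953 − 3(332.5) = 1956
  N₂: 11110 (inert)
  CO₂: 0 + 2(332.5) = 665
  H₂O: 0 + 2(332.5) = 665

11100 mol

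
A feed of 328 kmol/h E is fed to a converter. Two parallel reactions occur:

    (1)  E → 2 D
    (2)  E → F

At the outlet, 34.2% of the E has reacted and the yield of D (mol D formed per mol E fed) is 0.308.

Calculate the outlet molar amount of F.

Yield of D: 2ξ₁ / 328 = 0.308 → ξ₁ = 50.51 kmol/h.
Conversion of E: 1ξ₁ + 1ξ₂ = 0.342 × 328 = 112.2 → ξ₂ = 61.66 kmol/h.
Outlet amounts (n = n₀ + Σ ν·ξ):
  E: 328 − 1(50.51) − 1(61.66) = 215.8
  D: 0 + 2(50.51) = 101
  F: 0 + 1(61.66) = 61.66

61.7 kmol/h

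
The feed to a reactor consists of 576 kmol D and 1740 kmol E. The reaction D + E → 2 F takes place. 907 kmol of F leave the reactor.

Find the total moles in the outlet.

For F: n = n₀ + 2ξ → 907 = 0 + 2ξ, giving ξ = 453.5 kmol.
Outlet amounts (n = n₀ + ν ξ):
  D: 576 − 1(453.5) = 122.5
  E: 1740 − 1(453.5) = 1286
  F: 0 + 2(453.5) = 907
Total out = 122.5 + 1286 + 907 = 2316 kmol.

2320 kmol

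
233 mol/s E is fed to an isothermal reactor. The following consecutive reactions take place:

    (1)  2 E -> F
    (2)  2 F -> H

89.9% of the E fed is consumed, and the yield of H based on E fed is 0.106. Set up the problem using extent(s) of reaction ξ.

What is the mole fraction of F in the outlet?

0.534

Conversion of E: E consumed = 2ξ₁ = 0.899 × 233 → ξ₁ = 104.7 mol/s.
Yield of H: 1ξ₂ / 233 = 0.106 → ξ₂ = 24.7 mol/s.
Outlet amounts (n = n₀ + Σ ν·ξ):
  E: 233 − 2(104.7) = 23.53
  F: 0 + 1(104.7) − 2(24.7) = 55.34
  H: 0 + 1(24.7) = 24.7
Total out = 103.6 mol/s; y_F = 55.34 / 103.6 = 0.5343.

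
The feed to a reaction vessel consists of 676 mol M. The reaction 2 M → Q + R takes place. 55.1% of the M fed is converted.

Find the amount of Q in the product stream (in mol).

186 mol

M reacted = 0.551 × 676 = 372.5 mol; ν_M = −2, so ξ = 372.5/2 = 186.2 mol.
Outlet amounts (n = n₀ + ν ξ):
  M: 676 − 2(186.2) = 303.5
  Q: 0 + 1(186.2) = 186.2
  R: 0 + 1(186.2) = 186.2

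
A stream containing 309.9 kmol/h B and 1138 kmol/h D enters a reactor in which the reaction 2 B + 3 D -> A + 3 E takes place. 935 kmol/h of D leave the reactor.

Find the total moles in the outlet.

For D: n = n₀ − 3ξ → 935 = 1138 − 3ξ, giving ξ = 67.67 kmol/h.
Outlet amounts (n = n₀ + ν ξ):
  B: 309.9 − 2(67.67) = 174.6
  D: 1138 − 3(67.67) = 935
  A: 0 + 1(67.67) = 67.67
  E: 0 + 3(67.67) = 203
Total out = 174.6 + 935 + 67.67 + 203 = 1380 kmol/h.

1380 kmol/h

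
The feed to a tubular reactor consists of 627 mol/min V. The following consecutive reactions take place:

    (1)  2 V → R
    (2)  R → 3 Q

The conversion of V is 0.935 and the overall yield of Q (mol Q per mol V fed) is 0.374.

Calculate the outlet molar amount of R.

Conversion of V: V consumed = 2ξ₁ = 0.935 × 627 → ξ₁ = 293.1 mol/min.
Yield of Q: 3ξ₂ / 627 = 0.374 → ξ₂ = 78.17 mol/min.
Outlet amounts (n = n₀ + Σ ν·ξ):
  V: 627 − 2(293.1) = 40.75
  R: 0 + 1(293.1) − 1(78.17) = 215
  Q: 0 + 3(78.17) = 234.5

215 mol/min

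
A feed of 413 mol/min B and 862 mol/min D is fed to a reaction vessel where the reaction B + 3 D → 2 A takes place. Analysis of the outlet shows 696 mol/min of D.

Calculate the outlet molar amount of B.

358 mol/min

For D: n = n₀ − 3ξ → 696 = 862 − 3ξ, giving ξ = 55.33 mol/min.
Outlet amounts (n = n₀ + ν ξ):
  B: 413 − 1(55.33) = 357.7
  D: 862 − 3(55.33) = 696
  A: 0 + 2(55.33) = 110.7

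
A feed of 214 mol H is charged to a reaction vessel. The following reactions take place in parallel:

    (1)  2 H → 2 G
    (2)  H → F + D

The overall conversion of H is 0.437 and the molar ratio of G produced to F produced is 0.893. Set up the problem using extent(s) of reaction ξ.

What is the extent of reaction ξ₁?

ξ₁ = 22.1 mol

Conversion of H: H consumed = 0.437 × 214 = 93.52 mol = 2ξ₁ + 1ξ₂.
Selectivity: 2ξ₁ / (1ξ₂) = 0.893 → ξ₁ = 0.4465 ξ₂.
Substitute: (2·0.4465 + 1) ξ₂ = 93.52 → ξ₂ = 49.4 mol, ξ₁ = 22.06 mol.
Outlet amounts (n = n₀ + Σ ν·ξ):
  H: 214 − 2(22.06) − 1(49.4) = 120.5
  G: 0 + 2(22.06) = 44.12
  F: 0 + 1(49.4) = 49.4
  D: 0 + 1(49.4) = 49.4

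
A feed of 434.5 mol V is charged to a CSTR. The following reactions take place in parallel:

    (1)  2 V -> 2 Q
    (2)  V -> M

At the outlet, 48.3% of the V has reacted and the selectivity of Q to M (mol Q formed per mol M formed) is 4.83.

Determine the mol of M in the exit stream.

36 mol

Conversion of V: V consumed = 0.483 × 434.5 = 209.9 mol = 2ξ₁ + 1ξ₂.
Selectivity: 2ξ₁ / (1ξ₂) = 4.83 → ξ₁ = 2.415 ξ₂.
Substitute: (2·2.415 + 1) ξ₂ = 209.9 → ξ₂ = 36 mol, ξ₁ = 86.93 mol.
Outlet amounts (n = n₀ + Σ ν·ξ):
  V: 434.5 − 2(86.93) − 1(36) = 224.6
  Q: 0 + 2(86.93) = 173.9
  M: 0 + 1(36) = 36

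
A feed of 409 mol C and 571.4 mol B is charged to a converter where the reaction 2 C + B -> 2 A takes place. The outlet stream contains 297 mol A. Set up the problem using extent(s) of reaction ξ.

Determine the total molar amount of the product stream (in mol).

832 mol

For A: n = n₀ + 2ξ → 297 = 0 + 2ξ, giving ξ = 148.5 mol.
Outlet amounts (n = n₀ + ν ξ):
  C: 409 − 2(148.5) = 112
  B: 571.4 − 1(148.5) = 422.9
  A: 0 + 2(148.5) = 297
Total out = 112 + 422.9 + 297 = 831.9 mol.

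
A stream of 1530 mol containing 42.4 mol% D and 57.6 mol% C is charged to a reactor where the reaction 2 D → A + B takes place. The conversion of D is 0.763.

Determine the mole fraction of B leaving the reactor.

D reacted = 0.763 × 648.7 = 495 mol; ν_D = −2, so ξ = 495/2 = 247.5 mol.
Outlet amounts (n = n₀ + ν ξ):
  D: 648.7 − 2(247.5) = 153.7
  A: 0 + 1(247.5) = 247.5
  B: 0 + 1(247.5) = 247.5
  C: 881.3 (inert)
Total out = 1530 mol; y_B = 247.5 / 1530 = 0.1618.

0.162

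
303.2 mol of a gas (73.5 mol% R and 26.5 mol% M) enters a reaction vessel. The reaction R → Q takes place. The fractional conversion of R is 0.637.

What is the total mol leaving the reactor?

303 mol

R reacted = 0.637 × 222.9 = 142 mol; ν_R = −1, so ξ = 142/1 = 142 mol.
Outlet amounts (n = n₀ + ν ξ):
  R: 222.9 − 1(142) = 80.9
  Q: 0 + 1(142) = 142
  M: 80.35 (inert)
Total out = 80.9 + 142 + 80.35 = 303.2 mol.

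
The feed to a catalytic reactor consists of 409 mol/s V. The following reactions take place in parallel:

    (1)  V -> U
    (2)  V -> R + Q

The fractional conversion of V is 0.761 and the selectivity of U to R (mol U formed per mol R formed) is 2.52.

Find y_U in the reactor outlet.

0.448

Conversion of V: V consumed = 0.761 × 409 = 311.2 mol/s = 1ξ₁ + 1ξ₂.
Selectivity: 1ξ₁ / (1ξ₂) = 2.52 → ξ₁ = 2.52 ξ₂.
Substitute: (1·2.52 + 1) ξ₂ = 311.2 → ξ₂ = 88.42 mol/s, ξ₁ = 222.8 mol/s.
Outlet amounts (n = n₀ + Σ ν·ξ):
  V: 409 − 1(222.8) − 1(88.42) = 97.75
  U: 0 + 1(222.8) = 222.8
  R: 0 + 1(88.42) = 88.42
  Q: 0 + 1(88.42) = 88.42
Total out = 497.4 mol/s; y_U = 222.8 / 497.4 = 0.448.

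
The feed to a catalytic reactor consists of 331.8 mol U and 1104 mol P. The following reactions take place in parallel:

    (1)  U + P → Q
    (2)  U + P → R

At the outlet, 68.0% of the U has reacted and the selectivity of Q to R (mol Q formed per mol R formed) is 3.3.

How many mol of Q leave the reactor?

173 mol

Conversion of U: U consumed = 0.68 × 331.8 = 225.6 mol = 1ξ₁ + 1ξ₂.
Selectivity: 1ξ₁ / (1ξ₂) = 3.3 → ξ₁ = 3.3 ξ₂.
Substitute: (1·3.3 + 1) ξ₂ = 225.6 → ξ₂ = 52.47 mol, ξ₁ = 173.2 mol.
Outlet amounts (n = n₀ + Σ ν·ξ):
  U: 331.8 − 1(173.2) − 1(52.47) = 106.2
  P: 1104 − 1(173.2) − 1(52.47) = 878.4
  Q: 0 + 1(173.2) = 173.2
  R: 0 + 1(52.47) = 52.47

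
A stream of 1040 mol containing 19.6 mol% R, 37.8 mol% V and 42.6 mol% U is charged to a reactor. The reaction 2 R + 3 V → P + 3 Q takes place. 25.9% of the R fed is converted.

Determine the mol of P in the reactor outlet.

26.4 mol

R reacted = 0.259 × 203.8 = 52.79 mol; ν_R = −2, so ξ = 52.79/2 = 26.4 mol.
Outlet amounts (n = n₀ + ν ξ):
  R: 203.8 − 2(26.4) = 151
  V: 393.1 − 3(26.4) = 313.9
  P: 0 + 1(26.4) = 26.4
  Q: 0 + 3(26.4) = 79.19
  U: 443 (inert)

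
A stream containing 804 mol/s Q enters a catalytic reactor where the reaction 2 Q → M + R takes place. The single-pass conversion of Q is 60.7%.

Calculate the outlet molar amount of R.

244 mol/s

Q reacted = 0.607 × 804 = 488 mol/s; ν_Q = −2, so ξ = 488/2 = 244 mol/s.
Outlet amounts (n = n₀ + ν ξ):
  Q: 804 − 2(244) = 316
  M: 0 + 1(244) = 244
  R: 0 + 1(244) = 244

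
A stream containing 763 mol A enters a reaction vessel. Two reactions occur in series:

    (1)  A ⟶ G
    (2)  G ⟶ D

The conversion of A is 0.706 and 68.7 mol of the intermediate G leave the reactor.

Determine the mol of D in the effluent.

Conversion of A: A consumed = 1ξ₁ = 0.706 × 763 → ξ₁ = 538.7 mol.
G balance: n_G = 0 + 1ξ₁ − 1ξ₂ = 68.7 → ξ₂ = (1·538.7 − 68.7)/1 = 470 mol.
Outlet amounts (n = n₀ + Σ ν·ξ):
  A: 763 − 1(538.7) = 224.3
  G: 0 + 1(538.7) − 1(470) = 68.7
  D: 0 + 1(470) = 470

470 mol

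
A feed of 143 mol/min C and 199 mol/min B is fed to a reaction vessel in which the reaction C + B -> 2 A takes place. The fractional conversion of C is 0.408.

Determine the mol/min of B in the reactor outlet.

141 mol/min

C reacted = 0.408 × 143 = 58.34 mol/min; ν_C = −1, so ξ = 58.34/1 = 58.34 mol/min.
Outlet amounts (n = n₀ + ν ξ):
  C: 143 − 1(58.34) = 84.66
  B: 199 − 1(58.34) = 140.7
  A: 0 + 2(58.34) = 116.7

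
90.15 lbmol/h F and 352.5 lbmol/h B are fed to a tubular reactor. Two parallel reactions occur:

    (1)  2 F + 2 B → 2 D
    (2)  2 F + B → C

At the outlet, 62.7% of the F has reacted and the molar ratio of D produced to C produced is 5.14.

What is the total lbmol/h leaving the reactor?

386 lbmol/h

Conversion of F: F consumed = 0.627 × 90.15 = 56.52 lbmol/h = 2ξ₁ + 2ξ₂.
Selectivity: 2ξ₁ / (1ξ₂) = 5.14 → ξ₁ = 2.57 ξ₂.
Substitute: (2·2.57 + 2) ξ₂ = 56.52 → ξ₂ = 7.917 lbmol/h, ξ₁ = 20.35 lbmol/h.
Outlet amounts (n = n₀ + Σ ν·ξ):
  F: 90.15 − 2(20.35) − 2(7.917) = 33.63
  B: 352.5 − 2(20.35) − 1(7.917) = 303.9
  D: 0 + 2(20.35) = 40.69
  C: 0 + 1(7.917) = 7.917
Total out = 33.63 + 303.9 + 40.69 + 7.917 = 386.1 lbmol/h.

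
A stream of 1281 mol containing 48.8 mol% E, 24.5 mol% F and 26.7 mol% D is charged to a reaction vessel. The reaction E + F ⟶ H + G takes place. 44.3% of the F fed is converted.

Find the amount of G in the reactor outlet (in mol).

F reacted = 0.443 × 313.8 = 139 mol; ν_F = −1, so ξ = 139/1 = 139 mol.
Outlet amounts (n = n₀ + ν ξ):
  E: 625.1 − 1(139) = 486.1
  F: 313.8 − 1(139) = 174.8
  H: 0 + 1(139) = 139
  G: 0 + 1(139) = 139
  D: 342 (inert)

139 mol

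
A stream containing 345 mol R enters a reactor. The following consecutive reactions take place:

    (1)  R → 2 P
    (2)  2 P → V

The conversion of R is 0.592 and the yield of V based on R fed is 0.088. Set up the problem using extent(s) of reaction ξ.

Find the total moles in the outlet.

519 mol

Conversion of R: R consumed = 1ξ₁ = 0.592 × 345 → ξ₁ = 204.2 mol.
Yield of V: 1ξ₂ / 345 = 0.088 → ξ₂ = 30.36 mol.
Outlet amounts (n = n₀ + Σ ν·ξ):
  R: 345 − 1(204.2) = 140.8
  P: 0 + 2(204.2) − 2(30.36) = 347.8
  V: 0 + 1(30.36) = 30.36
Total out = 140.8 + 347.8 + 30.36 = 518.9 mol.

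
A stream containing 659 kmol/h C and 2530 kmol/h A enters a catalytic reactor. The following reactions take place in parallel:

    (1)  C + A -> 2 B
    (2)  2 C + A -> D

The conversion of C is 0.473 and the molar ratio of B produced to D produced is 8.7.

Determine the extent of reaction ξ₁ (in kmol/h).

ξ₁ = 214 kmol/h

Conversion of C: C consumed = 0.473 × 659 = 311.7 kmol/h = 1ξ₁ + 2ξ₂.
Selectivity: 2ξ₁ / (1ξ₂) = 8.7 → ξ₁ = 4.35 ξ₂.
Substitute: (1·4.35 + 2) ξ₂ = 311.7 → ξ₂ = 49.09 kmol/h, ξ₁ = 213.5 kmol/h.
Outlet amounts (n = n₀ + Σ ν·ξ):
  C: 659 − 1(213.5) − 2(49.09) = 347.3
  A: 2530 − 1(213.5) − 1(49.09) = 2267
  B: 0 + 2(213.5) = 427.1
  D: 0 + 1(49.09) = 49.09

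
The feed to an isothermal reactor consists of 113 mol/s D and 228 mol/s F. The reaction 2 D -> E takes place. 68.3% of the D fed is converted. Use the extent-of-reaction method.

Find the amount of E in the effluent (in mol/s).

D reacted = 0.683 × 113 = 77.18 mol/s; ν_D = −2, so ξ = 77.18/2 = 38.59 mol/s.
Outlet amounts (n = n₀ + ν ξ):
  D: 113 − 2(38.59) = 35.82
  E: 0 + 1(38.59) = 38.59
  F: 228 (inert)

38.6 mol/s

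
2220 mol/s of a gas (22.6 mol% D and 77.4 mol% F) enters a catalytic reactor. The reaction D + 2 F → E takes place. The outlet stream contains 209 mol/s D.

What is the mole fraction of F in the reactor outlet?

0.693

For D: n = n₀ − 1ξ → 209 = 501.7 − 1ξ, giving ξ = 292.7 mol/s.
Outlet amounts (n = n₀ + ν ξ):
  D: 501.7 − 1(292.7) = 209
  F: 1718 − 2(292.7) = 1133
  E: 0 + 1(292.7) = 292.7
Total out = 1635 mol/s; y_F = 1133 / 1635 = 0.6931.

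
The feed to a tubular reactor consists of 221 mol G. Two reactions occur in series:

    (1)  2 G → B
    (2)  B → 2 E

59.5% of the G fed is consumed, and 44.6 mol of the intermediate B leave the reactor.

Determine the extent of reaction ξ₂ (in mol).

ξ₂ = 21.1 mol

Conversion of G: G consumed = 2ξ₁ = 0.595 × 221 → ξ₁ = 65.75 mol.
B balance: n_B = 0 + 1ξ₁ − 1ξ₂ = 44.6 → ξ₂ = (1·65.75 − 44.6)/1 = 21.15 mol.
Outlet amounts (n = n₀ + Σ ν·ξ):
  G: 221 − 2(65.75) = 89.5
  B: 0 + 1(65.75) − 1(21.15) = 44.6
  E: 0 + 2(21.15) = 42.3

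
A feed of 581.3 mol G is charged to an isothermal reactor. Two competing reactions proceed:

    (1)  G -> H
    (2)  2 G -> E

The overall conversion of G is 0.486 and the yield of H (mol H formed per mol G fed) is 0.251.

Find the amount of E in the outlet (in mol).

Yield of H: 1ξ₁ / 581.3 = 0.251 → ξ₁ = 145.9 mol.
Conversion of G: 1ξ₁ + 2ξ₂ = 0.486 × 581.3 = 282.5 → ξ₂ = 68.3 mol.
Outlet amounts (n = n₀ + Σ ν·ξ):
  G: 581.3 − 1(145.9) − 2(68.3) = 298.8
  H: 0 + 1(145.9) = 145.9
  E: 0 + 1(68.3) = 68.3

68.3 mol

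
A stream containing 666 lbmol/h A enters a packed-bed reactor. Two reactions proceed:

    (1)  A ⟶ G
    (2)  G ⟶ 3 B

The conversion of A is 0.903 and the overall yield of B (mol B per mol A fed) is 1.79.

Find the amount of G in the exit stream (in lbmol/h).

204 lbmol/h

Conversion of A: A consumed = 1ξ₁ = 0.903 × 666 → ξ₁ = 601.4 lbmol/h.
Yield of B: 3ξ₂ / 666 = 1.79 → ξ₂ = 397.4 lbmol/h.
Outlet amounts (n = n₀ + Σ ν·ξ):
  A: 666 − 1(601.4) = 64.6
  G: 0 + 1(601.4) − 1(397.4) = 204
  B: 0 + 3(397.4) = 1192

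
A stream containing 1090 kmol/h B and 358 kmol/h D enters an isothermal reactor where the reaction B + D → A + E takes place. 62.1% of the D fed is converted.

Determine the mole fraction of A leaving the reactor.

D reacted = 0.621 × 358 = 222.3 kmol/h; ν_D = −1, so ξ = 222.3/1 = 222.3 kmol/h.
Outlet amounts (n = n₀ + ν ξ):
  B: 1090 − 1(222.3) = 867.7
  D: 358 − 1(222.3) = 135.7
  A: 0 + 1(222.3) = 222.3
  E: 0 + 1(222.3) = 222.3
Total out = 1448 kmol/h; y_A = 222.3 / 1448 = 0.1535.

0.154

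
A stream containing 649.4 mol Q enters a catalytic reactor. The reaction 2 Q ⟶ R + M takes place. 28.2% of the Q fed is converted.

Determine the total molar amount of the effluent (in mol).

Q reacted = 0.282 × 649.4 = 183.1 mol; ν_Q = −2, so ξ = 183.1/2 = 91.57 mol.
Outlet amounts (n = n₀ + ν ξ):
  Q: 649.4 − 2(91.57) = 466.3
  R: 0 + 1(91.57) = 91.57
  M: 0 + 1(91.57) = 91.57
Total out = 466.3 + 91.57 + 91.57 = 649.4 mol.

649 mol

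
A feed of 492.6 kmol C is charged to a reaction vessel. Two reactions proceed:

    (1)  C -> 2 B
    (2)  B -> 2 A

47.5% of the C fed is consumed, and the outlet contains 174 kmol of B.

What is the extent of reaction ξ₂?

Conversion of C: C consumed = 1ξ₁ = 0.475 × 492.6 → ξ₁ = 234 kmol.
B balance: n_B = 0 + 2ξ₁ − 1ξ₂ = 174 → ξ₂ = (2·234 − 174)/1 = 294 kmol.
Outlet amounts (n = n₀ + Σ ν·ξ):
  C: 492.6 − 1(234) = 258.6
  B: 0 + 2(234) − 1(294) = 174
  A: 0 + 2(294) = 587.9

ξ₂ = 294 kmol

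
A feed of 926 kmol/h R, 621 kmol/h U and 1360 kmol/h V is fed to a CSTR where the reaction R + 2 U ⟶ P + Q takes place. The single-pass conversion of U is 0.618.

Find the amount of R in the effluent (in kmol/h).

U reacted = 0.618 × 621 = 383.8 kmol/h; ν_U = −2, so ξ = 383.8/2 = 191.9 kmol/h.
Outlet amounts (n = n₀ + ν ξ):
  R: 926 − 1(191.9) = 734.1
  U: 621 − 2(191.9) = 237.2
  P: 0 + 1(191.9) = 191.9
  Q: 0 + 1(191.9) = 191.9
  V: 1360 (inert)

734 kmol/h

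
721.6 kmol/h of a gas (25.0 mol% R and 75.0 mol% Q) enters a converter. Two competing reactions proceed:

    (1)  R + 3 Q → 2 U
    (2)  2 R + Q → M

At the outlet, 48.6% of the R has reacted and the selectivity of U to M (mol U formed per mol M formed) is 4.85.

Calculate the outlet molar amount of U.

96.1 kmol/h

Conversion of R: R consumed = 0.486 × 180.4 = 87.67 kmol/h = 1ξ₁ + 2ξ₂.
Selectivity: 2ξ₁ / (1ξ₂) = 4.85 → ξ₁ = 2.425 ξ₂.
Substitute: (1·2.425 + 2) ξ₂ = 87.67 → ξ₂ = 19.81 kmol/h, ξ₁ = 48.05 kmol/h.
Outlet amounts (n = n₀ + Σ ν·ξ):
  R: 180.4 − 1(48.05) − 2(19.81) = 92.73
  Q: 541.2 − 3(48.05) − 1(19.81) = 377.2
  U: 0 + 2(48.05) = 96.1
  M: 0 + 1(19.81) = 19.81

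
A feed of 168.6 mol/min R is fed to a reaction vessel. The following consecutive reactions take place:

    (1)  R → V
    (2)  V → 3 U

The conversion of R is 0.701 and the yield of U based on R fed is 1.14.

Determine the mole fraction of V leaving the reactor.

0.182

Conversion of R: R consumed = 1ξ₁ = 0.701 × 168.6 → ξ₁ = 118.2 mol/min.
Yield of U: 3ξ₂ / 168.6 = 1.14 → ξ₂ = 64.07 mol/min.
Outlet amounts (n = n₀ + Σ ν·ξ):
  R: 168.6 − 1(118.2) = 50.41
  V: 0 + 1(118.2) − 1(64.07) = 54.12
  U: 0 + 3(64.07) = 192.2
Total out = 296.7 mol/min; y_V = 54.12 / 296.7 = 0.1824.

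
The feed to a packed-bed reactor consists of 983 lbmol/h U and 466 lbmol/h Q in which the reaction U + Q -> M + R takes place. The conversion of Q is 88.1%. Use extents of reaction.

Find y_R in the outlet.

0.283

Q reacted = 0.881 × 466 = 410.5 lbmol/h; ν_Q = −1, so ξ = 410.5/1 = 410.5 lbmol/h.
Outlet amounts (n = n₀ + ν ξ):
  U: 983 − 1(410.5) = 572.5
  Q: 466 − 1(410.5) = 55.45
  M: 0 + 1(410.5) = 410.5
  R: 0 + 1(410.5) = 410.5
Total out = 1449 lbmol/h; y_R = 410.5 / 1449 = 0.2833.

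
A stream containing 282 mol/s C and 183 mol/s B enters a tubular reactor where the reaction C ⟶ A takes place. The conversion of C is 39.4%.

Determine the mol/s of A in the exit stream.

C reacted = 0.394 × 282 = 111.1 mol/s; ν_C = −1, so ξ = 111.1/1 = 111.1 mol/s.
Outlet amounts (n = n₀ + ν ξ):
  C: 282 − 1(111.1) = 170.9
  A: 0 + 1(111.1) = 111.1
  B: 183 (inert)

111 mol/s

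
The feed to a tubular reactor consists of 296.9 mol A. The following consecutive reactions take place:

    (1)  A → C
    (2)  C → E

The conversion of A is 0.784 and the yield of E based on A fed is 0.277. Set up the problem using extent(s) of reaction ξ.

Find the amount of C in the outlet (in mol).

151 mol

Conversion of A: A consumed = 1ξ₁ = 0.784 × 296.9 → ξ₁ = 232.8 mol.
Yield of E: 1ξ₂ / 296.9 = 0.277 → ξ₂ = 82.24 mol.
Outlet amounts (n = n₀ + Σ ν·ξ):
  A: 296.9 − 1(232.8) = 64.13
  C: 0 + 1(232.8) − 1(82.24) = 150.5
  E: 0 + 1(82.24) = 82.24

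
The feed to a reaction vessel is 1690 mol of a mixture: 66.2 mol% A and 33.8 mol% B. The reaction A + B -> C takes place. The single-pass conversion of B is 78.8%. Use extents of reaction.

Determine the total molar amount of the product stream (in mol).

1240 mol

B reacted = 0.788 × 571.2 = 450.1 mol; ν_B = −1, so ξ = 450.1/1 = 450.1 mol.
Outlet amounts (n = n₀ + ν ξ):
  A: 1119 − 1(450.1) = 668.7
  B: 571.2 − 1(450.1) = 121.1
  C: 0 + 1(450.1) = 450.1
Total out = 668.7 + 121.1 + 450.1 = 1240 mol.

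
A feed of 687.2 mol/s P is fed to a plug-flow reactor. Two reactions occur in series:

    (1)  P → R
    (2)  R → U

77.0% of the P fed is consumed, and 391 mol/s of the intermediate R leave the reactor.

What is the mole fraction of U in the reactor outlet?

Conversion of P: P consumed = 1ξ₁ = 0.77 × 687.2 → ξ₁ = 529.1 mol/s.
R balance: n_R = 0 + 1ξ₁ − 1ξ₂ = 391 → ξ₂ = (1·529.1 − 391)/1 = 138.1 mol/s.
Outlet amounts (n = n₀ + Σ ν·ξ):
  P: 687.2 − 1(529.1) = 158.1
  R: 0 + 1(529.1) − 1(138.1) = 391
  U: 0 + 1(138.1) = 138.1
Total out = 687.2 mol/s; y_U = 138.1 / 687.2 = 0.201.

0.201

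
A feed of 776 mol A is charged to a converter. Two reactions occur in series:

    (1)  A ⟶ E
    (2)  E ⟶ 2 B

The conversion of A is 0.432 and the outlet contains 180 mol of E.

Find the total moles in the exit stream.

931 mol

Conversion of A: A consumed = 1ξ₁ = 0.432 × 776 → ξ₁ = 335.2 mol.
E balance: n_E = 0 + 1ξ₁ − 1ξ₂ = 180 → ξ₂ = (1·335.2 − 180)/1 = 155.2 mol.
Outlet amounts (n = n₀ + Σ ν·ξ):
  A: 776 − 1(335.2) = 440.8
  E: 0 + 1(335.2) − 1(155.2) = 180
  B: 0 + 2(155.2) = 310.5
Total out = 440.8 + 180 + 310.5 = 931.2 mol.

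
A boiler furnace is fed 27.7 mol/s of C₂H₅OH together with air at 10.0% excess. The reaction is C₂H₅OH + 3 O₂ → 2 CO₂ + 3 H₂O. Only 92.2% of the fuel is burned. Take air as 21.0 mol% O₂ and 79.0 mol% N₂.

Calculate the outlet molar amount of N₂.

344 mol/s

Stoichiometric O₂ = 3 × 27.7 = 83.1 mol/s; O₂ fed = 83.1 × 1.100 = 91.41 mol/s.
N₂ fed = 91.41 × 79/21 = 343.9 mol/s.
Fuel reacted = 0.922 × 27.7 → ξ = 25.54 mol/s.
Outlet (n = n₀ + ν ξ):
  C₂H₅OH: 27.7 − 1(25.54) = 2.161
  O₂: 91.41 − 3(25.54) = 14.79
  N₂: 343.9 (inert)
  CO₂: 0 + 2(25.54) = 51.08
  H₂O: 0 + 3(25.54) = 76.62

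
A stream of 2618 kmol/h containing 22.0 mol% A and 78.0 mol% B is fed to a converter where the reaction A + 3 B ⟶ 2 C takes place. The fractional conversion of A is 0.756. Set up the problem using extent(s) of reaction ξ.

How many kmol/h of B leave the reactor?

A reacted = 0.756 × 576 = 435.4 kmol/h; ν_A = −1, so ξ = 435.4/1 = 435.4 kmol/h.
Outlet amounts (n = n₀ + ν ξ):
  A: 576 − 1(435.4) = 140.5
  B: 2042 − 3(435.4) = 735.8
  C: 0 + 2(435.4) = 870.9

736 kmol/h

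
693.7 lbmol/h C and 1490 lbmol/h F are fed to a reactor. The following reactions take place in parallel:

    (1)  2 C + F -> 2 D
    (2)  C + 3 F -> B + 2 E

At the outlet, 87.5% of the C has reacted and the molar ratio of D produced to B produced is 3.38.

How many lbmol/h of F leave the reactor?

Conversion of C: C consumed = 0.875 × 693.7 = 607 lbmol/h = 2ξ₁ + 1ξ₂.
Selectivity: 2ξ₁ / (1ξ₂) = 3.38 → ξ₁ = 1.69 ξ₂.
Substitute: (2·1.69 + 1) ξ₂ = 607 → ξ₂ = 138.6 lbmol/h, ξ₁ = 234.2 lbmol/h.
Outlet amounts (n = n₀ + Σ ν·ξ):
  C: 693.7 − 2(234.2) − 1(138.6) = 86.71
  F: 1490 − 1(234.2) − 3(138.6) = 840.1
  D: 0 + 2(234.2) = 468.4
  B: 0 + 1(138.6) = 138.6
  E: 0 + 2(138.6) = 277.2

840 lbmol/h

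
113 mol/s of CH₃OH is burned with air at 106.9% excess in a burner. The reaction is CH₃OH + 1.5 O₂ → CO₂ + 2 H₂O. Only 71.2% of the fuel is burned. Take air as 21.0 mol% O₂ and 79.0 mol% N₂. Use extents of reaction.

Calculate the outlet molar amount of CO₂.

Stoichiometric O₂ = 1.5 × 113 = 169.5 mol/s; O₂ fed = 169.5 × 2.069 = 350.7 mol/s.
N₂ fed = 350.7 × 79/21 = 1319 mol/s.
Fuel reacted = 0.712 × 113 → ξ = 80.46 mol/s.
Outlet (n = n₀ + ν ξ):
  CH₃OH: 113 − 1(80.46) = 32.54
  O₂: 350.7 − 1.5(80.46) = 230
  N₂: 1319 (inert)
  CO₂: 0 + 1(80.46) = 80.46
  H₂O: 0 + 2(80.46) = 160.9

80.5 mol/s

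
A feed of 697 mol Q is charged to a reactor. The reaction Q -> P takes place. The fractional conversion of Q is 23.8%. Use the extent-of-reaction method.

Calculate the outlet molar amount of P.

Q reacted = 0.238 × 697 = 165.9 mol; ν_Q = −1, so ξ = 165.9/1 = 165.9 mol.
Outlet amounts (n = n₀ + ν ξ):
  Q: 697 − 1(165.9) = 531.1
  P: 0 + 1(165.9) = 165.9

166 mol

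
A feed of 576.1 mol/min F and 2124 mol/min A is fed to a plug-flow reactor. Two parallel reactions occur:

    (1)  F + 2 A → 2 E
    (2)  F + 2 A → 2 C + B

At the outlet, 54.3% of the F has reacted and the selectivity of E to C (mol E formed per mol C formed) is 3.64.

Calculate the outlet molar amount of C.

Conversion of F: F consumed = 0.543 × 576.1 = 312.8 mol/min = 1ξ₁ + 1ξ₂.
Selectivity: 2ξ₁ / (2ξ₂) = 3.64 → ξ₁ = 3.64 ξ₂.
Substitute: (1·3.64 + 1) ξ₂ = 312.8 → ξ₂ = 67.42 mol/min, ξ₁ = 245.4 mol/min.
Outlet amounts (n = n₀ + Σ ν·ξ):
  F: 576.1 − 1(245.4) − 1(67.42) = 263.3
  A: 2124 − 2(245.4) − 2(67.42) = 1498
  E: 0 + 2(245.4) = 490.8
  C: 0 + 2(67.42) = 134.8
  B: 0 + 1(67.42) = 67.42

135 mol/min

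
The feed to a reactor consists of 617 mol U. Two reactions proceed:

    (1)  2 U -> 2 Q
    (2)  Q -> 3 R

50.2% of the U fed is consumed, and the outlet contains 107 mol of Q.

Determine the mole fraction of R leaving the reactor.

Conversion of U: U consumed = 2ξ₁ = 0.502 × 617 → ξ₁ = 154.9 mol.
Q balance: n_Q = 0 + 2ξ₁ − 1ξ₂ = 107 → ξ₂ = (2·154.9 − 107)/1 = 202.7 mol.
Outlet amounts (n = n₀ + Σ ν·ξ):
  U: 617 − 2(154.9) = 307.3
  Q: 0 + 2(154.9) − 1(202.7) = 107
  R: 0 + 3(202.7) = 608.2
Total out = 1022 mol; y_R = 608.2 / 1022 = 0.5948.

0.595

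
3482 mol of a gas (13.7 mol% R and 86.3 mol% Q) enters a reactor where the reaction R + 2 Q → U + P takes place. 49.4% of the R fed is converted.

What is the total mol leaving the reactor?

3250 mol

R reacted = 0.494 × 477 = 235.7 mol; ν_R = −1, so ξ = 235.7/1 = 235.7 mol.
Outlet amounts (n = n₀ + ν ξ):
  R: 477 − 1(235.7) = 241.4
  Q: 3005 − 2(235.7) = 2534
  U: 0 + 1(235.7) = 235.7
  P: 0 + 1(235.7) = 235.7
Total out = 241.4 + 2534 + 235.7 + 235.7 = 3246 mol.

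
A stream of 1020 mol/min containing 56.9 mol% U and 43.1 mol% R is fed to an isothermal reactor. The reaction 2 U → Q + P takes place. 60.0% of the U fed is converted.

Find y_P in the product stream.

0.171

U reacted = 0.6 × 580.4 = 348.2 mol/min; ν_U = −2, so ξ = 348.2/2 = 174.1 mol/min.
Outlet amounts (n = n₀ + ν ξ):
  U: 580.4 − 2(174.1) = 232.2
  Q: 0 + 1(174.1) = 174.1
  P: 0 + 1(174.1) = 174.1
  R: 439.6 (inert)
Total out = 1020 mol/min; y_P = 174.1 / 1020 = 0.1707.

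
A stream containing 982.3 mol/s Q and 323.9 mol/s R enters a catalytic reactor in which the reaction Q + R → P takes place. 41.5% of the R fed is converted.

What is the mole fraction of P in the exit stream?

0.115

R reacted = 0.415 × 323.9 = 134.4 mol/s; ν_R = −1, so ξ = 134.4/1 = 134.4 mol/s.
Outlet amounts (n = n₀ + ν ξ):
  Q: 982.3 − 1(134.4) = 847.9
  R: 323.9 − 1(134.4) = 189.5
  P: 0 + 1(134.4) = 134.4
Total out = 1172 mol/s; y_P = 134.4 / 1172 = 0.1147.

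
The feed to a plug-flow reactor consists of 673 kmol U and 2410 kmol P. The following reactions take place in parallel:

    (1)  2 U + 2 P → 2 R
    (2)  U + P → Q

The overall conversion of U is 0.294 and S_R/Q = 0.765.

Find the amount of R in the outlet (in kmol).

85.8 kmol

Conversion of U: U consumed = 0.294 × 673 = 197.9 kmol = 2ξ₁ + 1ξ₂.
Selectivity: 2ξ₁ / (1ξ₂) = 0.765 → ξ₁ = 0.3825 ξ₂.
Substitute: (2·0.3825 + 1) ξ₂ = 197.9 → ξ₂ = 112.1 kmol, ξ₁ = 42.88 kmol.
Outlet amounts (n = n₀ + Σ ν·ξ):
  U: 673 − 2(42.88) − 1(112.1) = 475.1
  P: 2410 − 2(42.88) − 1(112.1) = 2212
  R: 0 + 2(42.88) = 85.76
  Q: 0 + 1(112.1) = 112.1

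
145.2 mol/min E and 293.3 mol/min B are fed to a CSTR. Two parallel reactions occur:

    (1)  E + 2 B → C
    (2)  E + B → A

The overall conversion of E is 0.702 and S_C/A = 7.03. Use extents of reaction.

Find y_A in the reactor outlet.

Conversion of E: E consumed = 0.702 × 145.2 = 101.9 mol/min = 1ξ₁ + 1ξ₂.
Selectivity: 1ξ₁ / (1ξ₂) = 7.03 → ξ₁ = 7.03 ξ₂.
Substitute: (1·7.03 + 1) ξ₂ = 101.9 → ξ₂ = 12.69 mol/min, ξ₁ = 89.24 mol/min.
Outlet amounts (n = n₀ + Σ ν·ξ):
  E: 145.2 − 1(89.24) − 1(12.69) = 43.27
  B: 293.3 − 2(89.24) − 1(12.69) = 102.1
  C: 0 + 1(89.24) = 89.24
  A: 0 + 1(12.69) = 12.69
Total out = 247.3 mol/min; y_A = 12.69 / 247.3 = 0.05132.

0.0513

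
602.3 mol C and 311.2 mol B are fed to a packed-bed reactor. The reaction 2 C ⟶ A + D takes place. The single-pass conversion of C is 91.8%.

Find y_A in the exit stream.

C reacted = 0.918 × 602.3 = 552.9 mol; ν_C = −2, so ξ = 552.9/2 = 276.5 mol.
Outlet amounts (n = n₀ + ν ξ):
  C: 602.3 − 2(276.5) = 49.39
  A: 0 + 1(276.5) = 276.5
  D: 0 + 1(276.5) = 276.5
  B: 311.2 (inert)
Total out = 913.5 mol; y_A = 276.5 / 913.5 = 0.3026.

0.303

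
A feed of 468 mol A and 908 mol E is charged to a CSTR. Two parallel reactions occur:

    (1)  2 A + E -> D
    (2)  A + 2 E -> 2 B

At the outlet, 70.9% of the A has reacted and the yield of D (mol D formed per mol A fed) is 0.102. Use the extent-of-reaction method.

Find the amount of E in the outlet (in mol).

Yield of D: 1ξ₁ / 468 = 0.102 → ξ₁ = 47.74 mol.
Conversion of A: 2ξ₁ + 1ξ₂ = 0.709 × 468 = 331.8 → ξ₂ = 236.3 mol.
Outlet amounts (n = n₀ + Σ ν·ξ):
  A: 468 − 2(47.74) − 1(236.3) = 136.2
  E: 908 − 1(47.74) − 2(236.3) = 387.6
  D: 0 + 1(47.74) = 47.74
  B: 0 + 2(236.3) = 472.7

388 mol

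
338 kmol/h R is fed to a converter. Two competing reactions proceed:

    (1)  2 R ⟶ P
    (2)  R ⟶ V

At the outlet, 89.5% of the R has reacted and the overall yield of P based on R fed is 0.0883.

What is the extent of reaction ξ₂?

Yield of P: 1ξ₁ / 338 = 0.0883 → ξ₁ = 29.85 kmol/h.
Conversion of R: 2ξ₁ + 1ξ₂ = 0.895 × 338 = 302.5 → ξ₂ = 242.8 kmol/h.
Outlet amounts (n = n₀ + Σ ν·ξ):
  R: 338 − 2(29.85) − 1(242.8) = 35.49
  P: 0 + 1(29.85) = 29.85
  V: 0 + 1(242.8) = 242.8

ξ₂ = 243 kmol/h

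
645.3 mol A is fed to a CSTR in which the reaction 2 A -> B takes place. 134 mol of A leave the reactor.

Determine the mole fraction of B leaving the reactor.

For A: n = n₀ − 2ξ → 134 = 645.3 − 2ξ, giving ξ = 255.6 mol.
Outlet amounts (n = n₀ + ν ξ):
  A: 645.3 − 2(255.6) = 134
  B: 0 + 1(255.6) = 255.6
Total out = 389.6 mol; y_B = 255.6 / 389.6 = 0.6561.

0.656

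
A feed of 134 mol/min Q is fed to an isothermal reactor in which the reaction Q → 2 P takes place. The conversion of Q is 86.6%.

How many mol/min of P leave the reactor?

Q reacted = 0.866 × 134 = 116 mol/min; ν_Q = −1, so ξ = 116/1 = 116 mol/min.
Outlet amounts (n = n₀ + ν ξ):
  Q: 134 − 1(116) = 17.96
  P: 0 + 2(116) = 232.1

232 mol/min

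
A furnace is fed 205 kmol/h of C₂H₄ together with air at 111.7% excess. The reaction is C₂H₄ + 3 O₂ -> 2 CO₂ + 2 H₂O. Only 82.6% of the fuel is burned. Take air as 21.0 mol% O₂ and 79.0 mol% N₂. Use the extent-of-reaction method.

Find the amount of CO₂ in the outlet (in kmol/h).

Stoichiometric O₂ = 3 × 205 = 615 kmol/h; O₂ fed = 615 × 2.117 = 1302 kmol/h.
N₂ fed = 1302 × 79/21 = 4898 kmol/h.
Fuel reacted = 0.826 × 205 → ξ = 169.3 kmol/h.
Outlet (n = n₀ + ν ξ):
  C₂H₄: 205 − 1(169.3) = 35.67
  O₂: 1302 − 3(169.3) = 794
  N₂: 4898 (inert)
  CO₂: 0 + 2(169.3) = 338.7
  H₂O: 0 + 2(169.3) = 338.7

339 kmol/h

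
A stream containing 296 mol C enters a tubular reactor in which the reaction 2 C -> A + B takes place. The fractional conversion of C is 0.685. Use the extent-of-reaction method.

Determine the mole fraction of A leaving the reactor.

0.343

C reacted = 0.685 × 296 = 202.8 mol; ν_C = −2, so ξ = 202.8/2 = 101.4 mol.
Outlet amounts (n = n₀ + ν ξ):
  C: 296 − 2(101.4) = 93.24
  A: 0 + 1(101.4) = 101.4
  B: 0 + 1(101.4) = 101.4
Total out = 296 mol; y_A = 101.4 / 296 = 0.3425.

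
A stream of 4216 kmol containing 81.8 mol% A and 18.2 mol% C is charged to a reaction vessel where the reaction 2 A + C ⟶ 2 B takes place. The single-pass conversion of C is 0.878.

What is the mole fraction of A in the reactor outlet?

C reacted = 0.878 × 767.3 = 673.7 kmol; ν_C = −1, so ξ = 673.7/1 = 673.7 kmol.
Outlet amounts (n = n₀ + ν ξ):
  A: 3449 − 2(673.7) = 2101
  C: 767.3 − 1(673.7) = 93.61
  B: 0 + 2(673.7) = 1347
Total out = 3542 kmol; y_A = 2101 / 3542 = 0.5932.

0.593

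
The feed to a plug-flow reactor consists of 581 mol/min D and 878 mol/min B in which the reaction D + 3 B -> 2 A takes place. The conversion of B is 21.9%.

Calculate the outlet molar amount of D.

517 mol/min

B reacted = 0.219 × 878 = 192.3 mol/min; ν_B = −3, so ξ = 192.3/3 = 64.09 mol/min.
Outlet amounts (n = n₀ + ν ξ):
  D: 581 − 1(64.09) = 516.9
  B: 878 − 3(64.09) = 685.7
  A: 0 + 2(64.09) = 128.2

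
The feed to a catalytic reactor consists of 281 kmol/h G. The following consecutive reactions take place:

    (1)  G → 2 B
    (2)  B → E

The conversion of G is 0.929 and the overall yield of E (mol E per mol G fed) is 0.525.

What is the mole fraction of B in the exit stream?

Conversion of G: G consumed = 1ξ₁ = 0.929 × 281 → ξ₁ = 261 kmol/h.
Yield of E: 1ξ₂ / 281 = 0.525 → ξ₂ = 147.5 kmol/h.
Outlet amounts (n = n₀ + Σ ν·ξ):
  G: 281 − 1(261) = 19.95
  B: 0 + 2(261) − 1(147.5) = 374.6
  E: 0 + 1(147.5) = 147.5
Total out = 542 kmol/h; y_B = 374.6 / 542 = 0.691.

0.691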